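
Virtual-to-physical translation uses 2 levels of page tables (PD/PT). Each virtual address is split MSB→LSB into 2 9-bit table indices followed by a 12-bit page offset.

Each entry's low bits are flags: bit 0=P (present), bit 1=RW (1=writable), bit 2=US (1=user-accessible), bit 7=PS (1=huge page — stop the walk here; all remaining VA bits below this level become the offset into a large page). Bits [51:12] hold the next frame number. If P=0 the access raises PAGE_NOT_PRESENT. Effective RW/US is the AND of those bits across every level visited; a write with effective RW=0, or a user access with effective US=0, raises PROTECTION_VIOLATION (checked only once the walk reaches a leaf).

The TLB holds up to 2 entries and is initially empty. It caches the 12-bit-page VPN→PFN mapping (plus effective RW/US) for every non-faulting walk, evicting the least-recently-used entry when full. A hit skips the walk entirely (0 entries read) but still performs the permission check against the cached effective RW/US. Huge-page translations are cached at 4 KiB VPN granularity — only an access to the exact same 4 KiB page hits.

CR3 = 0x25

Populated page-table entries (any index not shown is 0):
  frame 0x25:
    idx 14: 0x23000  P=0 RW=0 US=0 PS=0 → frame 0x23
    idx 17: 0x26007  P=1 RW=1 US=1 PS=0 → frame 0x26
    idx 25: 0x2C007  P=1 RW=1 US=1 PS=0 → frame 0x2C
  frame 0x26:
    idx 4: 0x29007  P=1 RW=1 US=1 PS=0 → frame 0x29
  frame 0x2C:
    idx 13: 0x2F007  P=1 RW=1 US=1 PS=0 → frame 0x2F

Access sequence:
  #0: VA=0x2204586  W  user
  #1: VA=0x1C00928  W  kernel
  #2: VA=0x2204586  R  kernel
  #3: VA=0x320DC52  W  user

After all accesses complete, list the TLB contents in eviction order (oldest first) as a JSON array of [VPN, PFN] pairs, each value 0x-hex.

Trace:
#0 VA=0x2204586 (w,user):
  L0 @0x25[17] → 0x26007  P=1,RW=1,US=1,PS=0
  L1 @0x26[4] → 0x29007  P=1,RW=1,US=1,PS=0
  ⇒ phys 0x29586  [2 reads]
#1 VA=0x1C00928 (w,kernel):
  L0 @0x25[14] → 0x23000  P=0,RW=0,US=0,PS=0
  ✗ PAGE_NOT_PRESENT  [1 reads]
#2 VA=0x2204586 (r,kernel):
  TLB hit vpn=0x2204 → PA=0x29586
#3 VA=0x320DC52 (w,user):
  L0 @0x25[25] → 0x2C007  P=1,RW=1,US=1,PS=0
  L1 @0x2C[13] → 0x2F007  P=1,RW=1,US=1,PS=0
  ⇒ phys 0x2FC52  [2 reads]

TLB: [["0x2204", "0x29"], ["0x320D", "0x2F"]]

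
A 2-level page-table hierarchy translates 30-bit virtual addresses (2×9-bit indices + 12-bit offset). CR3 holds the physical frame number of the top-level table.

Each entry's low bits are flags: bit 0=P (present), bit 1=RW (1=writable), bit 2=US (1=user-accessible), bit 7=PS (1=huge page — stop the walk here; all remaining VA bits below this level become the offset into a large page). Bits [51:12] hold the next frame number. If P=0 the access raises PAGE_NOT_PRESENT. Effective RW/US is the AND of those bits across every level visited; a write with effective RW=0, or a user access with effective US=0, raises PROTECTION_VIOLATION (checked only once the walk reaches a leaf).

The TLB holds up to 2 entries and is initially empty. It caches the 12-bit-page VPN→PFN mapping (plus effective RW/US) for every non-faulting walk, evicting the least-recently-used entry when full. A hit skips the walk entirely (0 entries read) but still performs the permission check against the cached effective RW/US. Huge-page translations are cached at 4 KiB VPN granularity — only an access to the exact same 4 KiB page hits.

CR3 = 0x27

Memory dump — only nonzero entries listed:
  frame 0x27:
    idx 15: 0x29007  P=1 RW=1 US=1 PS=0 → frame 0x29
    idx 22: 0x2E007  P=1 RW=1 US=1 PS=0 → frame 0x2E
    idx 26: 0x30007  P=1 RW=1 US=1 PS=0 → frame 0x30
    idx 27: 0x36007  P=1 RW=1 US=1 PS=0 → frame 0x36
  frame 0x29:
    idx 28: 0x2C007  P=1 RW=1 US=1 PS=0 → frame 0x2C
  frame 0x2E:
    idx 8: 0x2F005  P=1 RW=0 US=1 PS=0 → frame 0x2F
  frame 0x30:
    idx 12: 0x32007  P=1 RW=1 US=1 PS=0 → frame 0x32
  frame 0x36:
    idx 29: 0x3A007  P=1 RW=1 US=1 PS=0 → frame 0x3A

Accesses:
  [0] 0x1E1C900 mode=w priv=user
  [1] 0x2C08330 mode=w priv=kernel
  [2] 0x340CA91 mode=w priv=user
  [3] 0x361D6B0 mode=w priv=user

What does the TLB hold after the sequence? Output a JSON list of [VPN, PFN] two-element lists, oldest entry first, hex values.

Trace:
#0 VA=0x1E1C900 (w,user):
  lvl0: tbl 0x27, slot 15 ⇒ 0x29007 (P1/RW1/US1/PS0)
  lvl1: tbl 0x29, slot 28 ⇒ 0x2C007 (P1/RW1/US1/PS0)
  ✓ 0x2C900  — 2 lookups
#1 VA=0x2C08330 (w,kernel):
  lvl0: tbl 0x27, slot 22 ⇒ 0x2E007 (P1/RW1/US1/PS0)
  lvl1: tbl 0x2E, slot 8 ⇒ 0x2F005 (P1/RW0/US1/PS0)
  ✗ PROTECTION_VIOLATION  [2 reads]
#2 VA=0x340CA91 (w,user):
  lvl0: tbl 0x27, slot 26 ⇒ 0x30007 (P1/RW1/US1/PS0)
  lvl1: tbl 0x30, slot 12 ⇒ 0x32007 (P1/RW1/US1/PS0)
  ✓ 0x32A91  — 2 lookups
#3 VA=0x361D6B0 (w,user):
  lvl0: tbl 0x27, slot 27 ⇒ 0x36007 (P1/RW1/US1/PS0)
  lvl1: tbl 0x36, slot 29 ⇒ 0x3A007 (P1/RW1/US1/PS0)
  ✓ 0x3A6B0  — 2 lookups

TLB: [["0x340C", "0x32"], ["0x361D", "0x3A"]]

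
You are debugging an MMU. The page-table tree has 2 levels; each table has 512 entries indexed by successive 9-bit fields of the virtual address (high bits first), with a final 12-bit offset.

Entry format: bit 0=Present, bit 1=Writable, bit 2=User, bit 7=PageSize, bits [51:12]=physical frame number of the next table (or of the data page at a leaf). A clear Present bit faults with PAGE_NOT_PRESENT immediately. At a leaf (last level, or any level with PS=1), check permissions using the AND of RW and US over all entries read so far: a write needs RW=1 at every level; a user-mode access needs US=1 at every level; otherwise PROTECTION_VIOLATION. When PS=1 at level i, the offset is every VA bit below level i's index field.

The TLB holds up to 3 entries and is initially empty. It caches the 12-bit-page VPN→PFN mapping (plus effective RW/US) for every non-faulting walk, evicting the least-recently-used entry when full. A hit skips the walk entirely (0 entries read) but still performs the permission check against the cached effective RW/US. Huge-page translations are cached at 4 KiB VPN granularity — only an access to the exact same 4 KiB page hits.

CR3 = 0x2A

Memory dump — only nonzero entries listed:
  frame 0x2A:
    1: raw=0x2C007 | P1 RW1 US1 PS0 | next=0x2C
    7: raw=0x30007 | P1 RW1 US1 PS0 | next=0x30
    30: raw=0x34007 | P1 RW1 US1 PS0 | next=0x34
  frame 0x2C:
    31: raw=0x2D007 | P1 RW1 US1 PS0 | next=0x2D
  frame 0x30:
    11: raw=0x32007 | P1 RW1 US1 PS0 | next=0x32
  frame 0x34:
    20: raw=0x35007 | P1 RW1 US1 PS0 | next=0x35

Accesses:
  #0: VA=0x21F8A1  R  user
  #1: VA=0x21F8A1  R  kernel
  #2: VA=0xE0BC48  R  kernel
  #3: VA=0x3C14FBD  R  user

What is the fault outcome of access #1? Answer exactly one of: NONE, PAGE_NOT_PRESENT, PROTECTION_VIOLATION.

Per-access translation:
#0 VA=0x21F8A1 (r,user):
  L0 @0x2A[1] → 0x2C007  P=1,RW=1,US=1,PS=0
  L1 @0x2C[31] → 0x2D007  P=1,RW=1,US=1,PS=0
  ✓ 0x2D8A1  — 2 lookups
#1 VA=0x21F8A1 (r,kernel):
  TLB hit vpn=0x21F → PA=0x2D8A1
#2 VA=0xE0BC48 (r,kernel):
  L0 @0x2A[7] → 0x30007  P=1,RW=1,US=1,PS=0
  L1 @0x30[11] → 0x32007  P=1,RW=1,US=1,PS=0
  ✓ 0x32C48  — 2 lookups
#3 VA=0x3C14FBD (r,user):
  L0 @0x2A[30] → 0x34007  P=1,RW=1,US=1,PS=0
  L1 @0x34[20] → 0x35007  P=1,RW=1,US=1,PS=0
  ✓ 0x35FBD  — 2 lookups

Access #1 fault: NONE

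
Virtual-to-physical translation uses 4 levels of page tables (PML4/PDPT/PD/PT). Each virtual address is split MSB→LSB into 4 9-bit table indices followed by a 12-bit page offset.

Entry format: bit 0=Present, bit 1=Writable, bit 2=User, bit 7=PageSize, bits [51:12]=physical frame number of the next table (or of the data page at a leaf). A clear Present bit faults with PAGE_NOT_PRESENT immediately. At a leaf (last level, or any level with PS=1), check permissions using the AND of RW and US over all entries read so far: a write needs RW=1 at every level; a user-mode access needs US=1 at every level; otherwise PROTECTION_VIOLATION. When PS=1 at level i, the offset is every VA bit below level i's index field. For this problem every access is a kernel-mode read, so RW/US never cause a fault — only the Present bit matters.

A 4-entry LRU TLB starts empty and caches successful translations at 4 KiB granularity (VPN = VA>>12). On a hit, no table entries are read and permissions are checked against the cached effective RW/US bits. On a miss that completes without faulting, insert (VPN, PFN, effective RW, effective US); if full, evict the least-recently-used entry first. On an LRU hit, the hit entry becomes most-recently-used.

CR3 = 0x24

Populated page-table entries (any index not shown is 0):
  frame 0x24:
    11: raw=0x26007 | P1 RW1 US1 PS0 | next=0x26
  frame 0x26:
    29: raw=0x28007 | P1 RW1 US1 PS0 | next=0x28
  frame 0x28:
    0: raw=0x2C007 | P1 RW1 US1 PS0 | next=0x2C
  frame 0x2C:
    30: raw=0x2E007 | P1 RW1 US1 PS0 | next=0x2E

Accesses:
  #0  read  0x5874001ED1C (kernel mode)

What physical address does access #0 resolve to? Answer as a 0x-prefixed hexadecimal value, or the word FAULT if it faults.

Walk each access:
#0 VA=0x5874001ED1C (r,kernel):
  L0: frame=0x24 idx=11 entry=0x26007 [P=1 RW=1 US=1 PS=0]
  L1: frame=0x26 idx=29 entry=0x28007 [P=1 RW=1 US=1 PS=0]
  L2: frame=0x28 idx=0 entry=0x2C007 [P=1 RW=1 US=1 PS=0]
  L3: frame=0x2C idx=30 entry=0x2E007 [P=1 RW=1 US=1 PS=0]
  → PA=0x2ED1C  (4 entries read)

Access #0 PA: 0x2ED1C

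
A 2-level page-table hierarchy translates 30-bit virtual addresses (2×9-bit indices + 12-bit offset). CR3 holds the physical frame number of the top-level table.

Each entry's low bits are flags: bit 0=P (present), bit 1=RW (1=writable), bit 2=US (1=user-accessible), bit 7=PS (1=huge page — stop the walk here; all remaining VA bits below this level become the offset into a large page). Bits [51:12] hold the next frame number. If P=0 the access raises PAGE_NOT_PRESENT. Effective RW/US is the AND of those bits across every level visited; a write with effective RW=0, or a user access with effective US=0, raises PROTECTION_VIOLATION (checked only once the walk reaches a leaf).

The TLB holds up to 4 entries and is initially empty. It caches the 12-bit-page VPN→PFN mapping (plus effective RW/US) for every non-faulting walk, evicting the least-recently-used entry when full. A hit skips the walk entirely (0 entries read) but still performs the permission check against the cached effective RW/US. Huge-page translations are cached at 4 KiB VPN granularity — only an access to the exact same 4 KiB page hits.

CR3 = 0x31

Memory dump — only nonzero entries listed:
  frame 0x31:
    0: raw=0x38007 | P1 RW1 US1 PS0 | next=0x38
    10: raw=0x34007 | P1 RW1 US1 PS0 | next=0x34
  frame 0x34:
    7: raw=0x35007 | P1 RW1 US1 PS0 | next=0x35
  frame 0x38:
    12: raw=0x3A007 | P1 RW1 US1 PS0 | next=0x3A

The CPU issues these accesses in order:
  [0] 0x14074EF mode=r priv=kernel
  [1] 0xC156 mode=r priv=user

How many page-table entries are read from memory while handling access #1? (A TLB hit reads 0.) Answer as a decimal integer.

Per-access translation:
#0 VA=0x14074EF (r,kernel):
  [0] read 0x31 idx=10: raw=0x34007 flags P=1 W=1 U=1 S=0
  [1] read 0x34 idx=7: raw=0x35007 flags P=1 W=1 U=1 S=0
  ✓ 0x354EF  — 2 lookups
#1 VA=0xC156 (r,user):
  [0] read 0x31 idx=0: raw=0x38007 flags P=1 W=1 U=1 S=0
  [1] read 0x38 idx=12: raw=0x3A007 flags P=1 W=1 U=1 S=0
  ✓ 0x3A156  — 2 lookups

Entries read for #1: 2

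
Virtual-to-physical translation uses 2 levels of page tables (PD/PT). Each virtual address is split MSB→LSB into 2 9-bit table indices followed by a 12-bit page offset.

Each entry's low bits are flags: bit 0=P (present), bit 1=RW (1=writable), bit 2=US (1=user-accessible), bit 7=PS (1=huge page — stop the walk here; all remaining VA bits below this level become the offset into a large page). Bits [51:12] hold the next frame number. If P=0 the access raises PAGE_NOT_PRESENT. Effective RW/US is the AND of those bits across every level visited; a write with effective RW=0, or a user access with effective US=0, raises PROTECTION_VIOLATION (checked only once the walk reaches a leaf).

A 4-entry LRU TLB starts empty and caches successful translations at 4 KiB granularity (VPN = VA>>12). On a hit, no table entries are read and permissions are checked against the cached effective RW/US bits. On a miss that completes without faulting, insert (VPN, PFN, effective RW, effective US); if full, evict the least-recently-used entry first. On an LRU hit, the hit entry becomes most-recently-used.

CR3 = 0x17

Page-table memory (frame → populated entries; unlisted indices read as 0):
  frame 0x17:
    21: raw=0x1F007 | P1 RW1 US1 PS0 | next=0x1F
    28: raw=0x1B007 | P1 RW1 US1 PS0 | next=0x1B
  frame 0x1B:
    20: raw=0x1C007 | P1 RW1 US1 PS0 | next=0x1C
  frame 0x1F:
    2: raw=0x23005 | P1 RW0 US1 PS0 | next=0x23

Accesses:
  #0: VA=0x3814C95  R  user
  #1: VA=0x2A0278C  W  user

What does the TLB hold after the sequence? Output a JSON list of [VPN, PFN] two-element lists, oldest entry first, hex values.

Per-access translation:
#0 VA=0x3814C95 (r,user):
  [0] read 0x17 idx=28: raw=0x1B007 flags P=1 W=1 U=1 S=0
  [1] read 0x1B idx=20: raw=0x1C007 flags P=1 W=1 U=1 S=0
  → PA=0x1CC95  (2 entries read)
#1 VA=0x2A0278C (w,user):
  [0] read 0x17 idx=21: raw=0x1F007 flags P=1 W=1 U=1 S=0
  [1] read 0x1F idx=2: raw=0x23005 flags P=1 W=0 U=1 S=0
  ✗ PROTECTION_VIOLATION  [2 reads]

TLB: [["0x3814", "0x1C"]]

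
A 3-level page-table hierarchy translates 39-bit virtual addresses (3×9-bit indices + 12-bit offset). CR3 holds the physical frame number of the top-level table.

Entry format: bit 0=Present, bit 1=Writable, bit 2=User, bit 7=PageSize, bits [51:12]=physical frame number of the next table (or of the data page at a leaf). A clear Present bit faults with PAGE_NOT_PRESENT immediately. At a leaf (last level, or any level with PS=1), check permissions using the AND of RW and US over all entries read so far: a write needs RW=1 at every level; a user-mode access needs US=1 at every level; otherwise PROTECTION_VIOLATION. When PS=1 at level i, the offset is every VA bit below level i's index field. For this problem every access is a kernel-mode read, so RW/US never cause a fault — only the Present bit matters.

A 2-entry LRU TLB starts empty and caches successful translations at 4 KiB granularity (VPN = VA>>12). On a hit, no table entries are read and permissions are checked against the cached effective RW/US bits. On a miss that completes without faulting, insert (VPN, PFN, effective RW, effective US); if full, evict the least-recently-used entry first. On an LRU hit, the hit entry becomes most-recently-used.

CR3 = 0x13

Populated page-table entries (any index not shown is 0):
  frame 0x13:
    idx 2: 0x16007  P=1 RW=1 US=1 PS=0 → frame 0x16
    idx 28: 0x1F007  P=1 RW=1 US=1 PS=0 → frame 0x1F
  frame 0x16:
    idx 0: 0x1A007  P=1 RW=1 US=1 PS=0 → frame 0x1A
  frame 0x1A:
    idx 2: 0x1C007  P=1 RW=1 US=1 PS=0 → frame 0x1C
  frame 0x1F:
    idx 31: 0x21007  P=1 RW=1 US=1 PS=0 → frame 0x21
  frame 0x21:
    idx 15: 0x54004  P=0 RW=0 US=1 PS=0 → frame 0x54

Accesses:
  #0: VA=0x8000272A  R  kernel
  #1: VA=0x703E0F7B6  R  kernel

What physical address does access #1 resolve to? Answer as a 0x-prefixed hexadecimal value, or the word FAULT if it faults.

Walk each access:
#0 VA=0x8000272A (r,kernel):
  [0] read 0x13 idx=2: raw=0x16007 flags P=1 W=1 U=1 S=0
  [1] read 0x16 idx=0: raw=0x1A007 flags P=1 W=1 U=1 S=0
  [2] read 0x1A idx=2: raw=0x1C007 flags P=1 W=1 U=1 S=0
  → PA=0x1C72A  (3 entries read)
#1 VA=0x703E0F7B6 (r,kernel):
  [0] read 0x13 idx=28: raw=0x1F007 flags P=1 W=1 U=1 S=0
  [1] read 0x1F idx=31: raw=0x21007 flags P=1 W=1 U=1 S=0
  [2] read 0x21 idx=15: raw=0x54004 flags P=0 W=0 U=1 S=0
  ✗ PAGE_NOT_PRESENT  [3 reads]

Access #1 PA: FAULT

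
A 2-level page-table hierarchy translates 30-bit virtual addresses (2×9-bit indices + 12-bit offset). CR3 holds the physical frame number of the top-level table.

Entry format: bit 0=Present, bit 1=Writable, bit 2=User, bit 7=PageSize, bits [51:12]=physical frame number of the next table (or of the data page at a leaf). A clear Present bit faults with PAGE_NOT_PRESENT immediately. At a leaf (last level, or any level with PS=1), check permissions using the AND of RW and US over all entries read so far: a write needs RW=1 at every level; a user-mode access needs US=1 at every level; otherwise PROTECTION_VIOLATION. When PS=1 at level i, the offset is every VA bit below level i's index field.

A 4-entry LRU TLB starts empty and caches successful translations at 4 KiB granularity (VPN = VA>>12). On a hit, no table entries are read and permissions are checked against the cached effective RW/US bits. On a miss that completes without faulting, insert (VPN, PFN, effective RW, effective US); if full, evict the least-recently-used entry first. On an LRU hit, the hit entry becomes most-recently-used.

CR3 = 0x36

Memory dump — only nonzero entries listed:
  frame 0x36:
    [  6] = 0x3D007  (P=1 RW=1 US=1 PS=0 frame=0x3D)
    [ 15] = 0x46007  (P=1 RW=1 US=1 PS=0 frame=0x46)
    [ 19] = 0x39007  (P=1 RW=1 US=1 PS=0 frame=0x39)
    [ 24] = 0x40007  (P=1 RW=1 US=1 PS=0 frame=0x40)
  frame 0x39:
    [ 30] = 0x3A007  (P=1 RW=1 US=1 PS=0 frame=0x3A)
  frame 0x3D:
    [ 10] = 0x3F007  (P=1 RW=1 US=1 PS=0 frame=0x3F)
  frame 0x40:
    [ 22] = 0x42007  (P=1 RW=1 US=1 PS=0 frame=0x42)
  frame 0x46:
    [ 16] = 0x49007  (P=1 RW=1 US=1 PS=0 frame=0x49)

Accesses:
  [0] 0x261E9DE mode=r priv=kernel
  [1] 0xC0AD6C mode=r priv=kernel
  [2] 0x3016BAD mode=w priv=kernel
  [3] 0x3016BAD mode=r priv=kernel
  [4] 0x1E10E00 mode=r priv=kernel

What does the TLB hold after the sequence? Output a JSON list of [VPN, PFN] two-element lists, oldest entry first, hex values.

Trace:
#0 VA=0x261E9DE (r,kernel):
  [0] read 0x36 idx=19: raw=0x39007 flags P=1 W=1 U=1 S=0
  [1] read 0x39 idx=30: raw=0x3A007 flags P=1 W=1 U=1 S=0
  → PA=0x3A9DE  (2 entries read)
#1 VA=0xC0AD6C (r,kernel):
  [0] read 0x36 idx=6: raw=0x3D007 flags P=1 W=1 U=1 S=0
  [1] read 0x3D idx=10: raw=0x3F007 flags P=1 W=1 U=1 S=0
  → PA=0x3FD6C  (2 entries read)
#2 VA=0x3016BAD (w,kernel):
  [0] read 0x36 idx=24: raw=0x40007 flags P=1 W=1 U=1 S=0
  [1] read 0x40 idx=22: raw=0x42007 flags P=1 W=1 U=1 S=0
  → PA=0x42BAD  (2 entries read)
#3 VA=0x3016BAD (r,kernel):
  TLB hit vpn=0x3016 → PA=0x42BAD
#4 VA=0x1E10E00 (r,kernel):
  [0] read 0x36 idx=15: raw=0x46007 flags P=1 W=1 U=1 S=0
  [1] read 0x46 idx=16: raw=0x49007 flags P=1 W=1 U=1 S=0
  → PA=0x49E00  (2 entries read)

TLB: [["0x261E", "0x3A"], ["0xC0A", "0x3F"], ["0x3016", "0x42"], ["0x1E10", "0x49"]]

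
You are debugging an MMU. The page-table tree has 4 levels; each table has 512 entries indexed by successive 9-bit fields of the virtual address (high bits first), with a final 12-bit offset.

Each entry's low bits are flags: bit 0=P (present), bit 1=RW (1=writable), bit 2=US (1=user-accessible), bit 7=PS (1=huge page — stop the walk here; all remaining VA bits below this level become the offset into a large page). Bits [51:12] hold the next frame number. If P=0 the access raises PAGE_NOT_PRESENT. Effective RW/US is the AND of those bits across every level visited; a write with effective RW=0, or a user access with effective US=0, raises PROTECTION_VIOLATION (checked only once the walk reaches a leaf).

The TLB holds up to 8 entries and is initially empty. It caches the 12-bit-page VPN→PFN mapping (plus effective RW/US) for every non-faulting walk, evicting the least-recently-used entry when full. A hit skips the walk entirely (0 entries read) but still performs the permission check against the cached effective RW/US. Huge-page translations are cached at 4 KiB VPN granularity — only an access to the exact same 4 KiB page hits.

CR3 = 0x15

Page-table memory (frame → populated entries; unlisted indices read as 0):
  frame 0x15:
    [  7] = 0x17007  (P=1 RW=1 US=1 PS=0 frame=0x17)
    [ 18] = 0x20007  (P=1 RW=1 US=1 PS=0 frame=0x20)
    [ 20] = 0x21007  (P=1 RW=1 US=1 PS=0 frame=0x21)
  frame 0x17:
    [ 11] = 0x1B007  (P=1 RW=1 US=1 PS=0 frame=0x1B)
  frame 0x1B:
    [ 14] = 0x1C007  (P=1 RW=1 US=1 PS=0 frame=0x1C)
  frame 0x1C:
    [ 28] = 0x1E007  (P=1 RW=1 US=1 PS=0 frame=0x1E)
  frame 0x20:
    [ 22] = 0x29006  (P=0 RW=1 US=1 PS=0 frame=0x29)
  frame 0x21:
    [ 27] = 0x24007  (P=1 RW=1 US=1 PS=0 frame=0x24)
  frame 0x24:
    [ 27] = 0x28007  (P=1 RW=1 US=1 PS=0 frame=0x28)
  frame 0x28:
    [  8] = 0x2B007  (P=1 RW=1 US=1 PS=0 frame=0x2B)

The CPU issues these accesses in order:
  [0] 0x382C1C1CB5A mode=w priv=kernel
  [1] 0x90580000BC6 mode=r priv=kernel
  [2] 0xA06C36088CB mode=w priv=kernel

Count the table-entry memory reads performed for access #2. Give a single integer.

Walk each access:
#0 VA=0x382C1C1CB5A (w,kernel):
  lvl0: tbl 0x15, slot 7 ⇒ 0x17007 (P1/RW1/US1/PS0)
  lvl1: tbl 0x17, slot 11 ⇒ 0x1B007 (P1/RW1/US1/PS0)
  lvl2: tbl 0x1B, slot 14 ⇒ 0x1C007 (P1/RW1/US1/PS0)
  lvl3: tbl 0x1C, slot 28 ⇒ 0x1E007 (P1/RW1/US1/PS0)
  → PA=0x1EB5A  (4 entries read)
#1 VA=0x90580000BC6 (r,kernel):
  lvl0: tbl 0x15, slot 18 ⇒ 0x20007 (P1/RW1/US1/PS0)
  lvl1: tbl 0x20, slot 22 ⇒ 0x29006 (P0/RW1/US1/PS0)
  → PAGE_NOT_PRESENT  (2 entries read)
#2 VA=0xA06C36088CB (w,kernel):
  lvl0: tbl 0x15, slot 20 ⇒ 0x21007 (P1/RW1/US1/PS0)
  lvl1: tbl 0x21, slot 27 ⇒ 0x24007 (P1/RW1/US1/PS0)
  lvl2: tbl 0x24, slot 27 ⇒ 0x28007 (P1/RW1/US1/PS0)
  lvl3: tbl 0x28, slot 8 ⇒ 0x2B007 (P1/RW1/US1/PS0)
  → PA=0x2B8CB  (4 entries read)

Entries read for #2: 4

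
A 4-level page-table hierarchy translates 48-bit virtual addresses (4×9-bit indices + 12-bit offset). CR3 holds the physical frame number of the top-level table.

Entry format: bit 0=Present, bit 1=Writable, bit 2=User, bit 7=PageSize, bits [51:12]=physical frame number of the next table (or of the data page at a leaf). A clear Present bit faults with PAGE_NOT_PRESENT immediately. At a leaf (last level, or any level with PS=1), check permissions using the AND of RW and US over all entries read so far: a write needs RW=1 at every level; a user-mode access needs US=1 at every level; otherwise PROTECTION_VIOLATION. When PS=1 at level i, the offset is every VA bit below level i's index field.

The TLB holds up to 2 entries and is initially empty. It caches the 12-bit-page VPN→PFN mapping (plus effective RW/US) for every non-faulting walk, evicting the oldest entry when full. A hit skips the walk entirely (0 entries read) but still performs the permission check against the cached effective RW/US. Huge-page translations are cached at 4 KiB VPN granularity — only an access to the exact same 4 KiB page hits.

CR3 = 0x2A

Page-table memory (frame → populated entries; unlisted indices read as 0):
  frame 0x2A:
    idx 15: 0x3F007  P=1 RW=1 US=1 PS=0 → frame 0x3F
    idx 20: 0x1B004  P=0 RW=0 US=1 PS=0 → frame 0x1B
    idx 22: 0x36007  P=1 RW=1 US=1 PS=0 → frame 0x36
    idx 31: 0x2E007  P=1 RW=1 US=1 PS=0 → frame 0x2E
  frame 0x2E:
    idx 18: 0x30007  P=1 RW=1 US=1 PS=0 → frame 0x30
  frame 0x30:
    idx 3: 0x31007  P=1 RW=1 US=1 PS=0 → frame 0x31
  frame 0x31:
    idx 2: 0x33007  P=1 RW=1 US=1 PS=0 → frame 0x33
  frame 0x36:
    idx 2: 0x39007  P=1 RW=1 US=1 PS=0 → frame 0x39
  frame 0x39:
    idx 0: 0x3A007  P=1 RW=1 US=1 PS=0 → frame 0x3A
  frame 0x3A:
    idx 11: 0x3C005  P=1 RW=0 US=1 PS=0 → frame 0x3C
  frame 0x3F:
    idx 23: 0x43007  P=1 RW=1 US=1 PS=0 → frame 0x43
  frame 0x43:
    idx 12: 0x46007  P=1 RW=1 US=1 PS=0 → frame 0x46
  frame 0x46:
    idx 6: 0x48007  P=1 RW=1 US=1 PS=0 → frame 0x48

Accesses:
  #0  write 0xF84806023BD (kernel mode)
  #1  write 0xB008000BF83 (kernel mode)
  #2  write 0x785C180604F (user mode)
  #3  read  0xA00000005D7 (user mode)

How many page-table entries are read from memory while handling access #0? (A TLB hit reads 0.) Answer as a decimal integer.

Per-access translation:
#0 VA=0xF84806023BD (w,kernel):
  L0: frame=0x2A idx=31 entry=0x2E007 [P=1 RW=1 US=1 PS=0]
  L1: frame=0x2E idx=18 entry=0x30007 [P=1 RW=1 US=1 PS=0]
  L2: frame=0x30 idx=3 entry=0x31007 [P=1 RW=1 US=1 PS=0]
  L3: frame=0x31 idx=2 entry=0x33007 [P=1 RW=1 US=1 PS=0]
  ⇒ phys 0x333BD  [4 reads]
#1 VA=0xB008000BF83 (w,kernel):
  L0: frame=0x2A idx=22 entry=0x36007 [P=1 RW=1 US=1 PS=0]
  L1: frame=0x36 idx=2 entry=0x39007 [P=1 RW=1 US=1 PS=0]
  L2: frame=0x39 idx=0 entry=0x3A007 [P=1 RW=1 US=1 PS=0]
  L3: frame=0x3A idx=11 entry=0x3C005 [P=1 RW=0 US=1 PS=0]
  → PROTECTION_VIOLATION  (4 entries read)
#2 VA=0x785C180604F (w,user):
  L0: frame=0x2A idx=15 entry=0x3F007 [P=1 RW=1 US=1 PS=0]
  L1: frame=0x3F idx=23 entry=0x43007 [P=1 RW=1 US=1 PS=0]
  L2: frame=0x43 idx=12 entry=0x46007 [P=1 RW=1 US=1 PS=0]
  L3: frame=0x46 idx=6 entry=0x48007 [P=1 RW=1 US=1 PS=0]
  ⇒ phys 0x4804F  [4 reads]
#3 VA=0xA00000005D7 (r,user):
  L0: frame=0x2A idx=20 entry=0x1B004 [P=0 RW=0 US=1 PS=0]
  → PAGE_NOT_PRESENT  (1 entries read)

Entries read for #0: 4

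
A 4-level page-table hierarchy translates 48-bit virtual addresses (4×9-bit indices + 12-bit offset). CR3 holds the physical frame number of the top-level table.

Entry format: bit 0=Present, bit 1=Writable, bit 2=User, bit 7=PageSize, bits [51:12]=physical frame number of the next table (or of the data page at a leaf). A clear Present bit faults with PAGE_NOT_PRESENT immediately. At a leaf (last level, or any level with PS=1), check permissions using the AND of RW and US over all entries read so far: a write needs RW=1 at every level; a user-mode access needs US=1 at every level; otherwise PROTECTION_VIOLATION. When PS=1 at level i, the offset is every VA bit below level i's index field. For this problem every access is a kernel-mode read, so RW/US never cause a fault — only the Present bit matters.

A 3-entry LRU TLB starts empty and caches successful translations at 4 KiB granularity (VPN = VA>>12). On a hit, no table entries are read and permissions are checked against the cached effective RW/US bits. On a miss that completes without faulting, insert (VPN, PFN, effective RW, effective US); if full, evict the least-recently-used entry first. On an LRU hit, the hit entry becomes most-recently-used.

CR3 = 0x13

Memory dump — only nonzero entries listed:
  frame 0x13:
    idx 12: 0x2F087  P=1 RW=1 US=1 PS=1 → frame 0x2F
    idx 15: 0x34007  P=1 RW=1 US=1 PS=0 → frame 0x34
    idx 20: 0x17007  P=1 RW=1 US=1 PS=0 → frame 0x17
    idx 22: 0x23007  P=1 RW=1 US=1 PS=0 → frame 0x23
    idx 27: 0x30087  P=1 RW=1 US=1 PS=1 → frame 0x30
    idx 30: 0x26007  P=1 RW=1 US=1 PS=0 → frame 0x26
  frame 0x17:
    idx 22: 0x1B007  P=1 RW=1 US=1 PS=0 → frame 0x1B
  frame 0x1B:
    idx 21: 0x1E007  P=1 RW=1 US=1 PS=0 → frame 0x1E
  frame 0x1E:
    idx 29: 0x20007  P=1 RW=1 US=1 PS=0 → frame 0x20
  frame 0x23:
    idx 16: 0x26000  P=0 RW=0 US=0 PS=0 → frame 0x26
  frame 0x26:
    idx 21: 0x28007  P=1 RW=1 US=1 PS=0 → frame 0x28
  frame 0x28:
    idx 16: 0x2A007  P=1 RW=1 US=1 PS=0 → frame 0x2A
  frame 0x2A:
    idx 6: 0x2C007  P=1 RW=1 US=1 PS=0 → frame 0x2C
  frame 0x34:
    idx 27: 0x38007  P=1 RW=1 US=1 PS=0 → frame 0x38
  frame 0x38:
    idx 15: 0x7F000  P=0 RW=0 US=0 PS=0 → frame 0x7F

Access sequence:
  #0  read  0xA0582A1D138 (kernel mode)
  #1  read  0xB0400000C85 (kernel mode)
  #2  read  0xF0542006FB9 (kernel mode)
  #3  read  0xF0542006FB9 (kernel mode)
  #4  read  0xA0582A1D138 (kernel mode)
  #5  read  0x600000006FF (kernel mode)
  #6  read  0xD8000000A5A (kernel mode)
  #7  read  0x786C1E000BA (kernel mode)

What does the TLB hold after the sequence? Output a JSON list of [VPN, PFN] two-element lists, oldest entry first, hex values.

Per-access translation:
#0 VA=0xA0582A1D138 (r,kernel):
  [0] read 0x13 idx=20: raw=0x17007 flags P=1 W=1 U=1 S=0
  [1] read 0x17 idx=22: raw=0x1B007 flags P=1 W=1 U=1 S=0
  [2] read 0x1B idx=21: raw=0x1E007 flags P=1 W=1 U=1 S=0
  [3] read 0x1E idx=29: raw=0x20007 flags P=1 W=1 U=1 S=0
  ✓ 0x20138  — 4 lookups
#1 VA=0xB0400000C85 (r,kernel):
  [0] read 0x13 idx=22: raw=0x23007 flags P=1 W=1 U=1 S=0
  [1] read 0x23 idx=16: raw=0x26000 flags P=0 W=0 U=0 S=0
  → PAGE_NOT_PRESENT  (2 entries read)
#2 VA=0xF0542006FB9 (r,kernel):
  [0] read 0x13 idx=30: raw=0x26007 flags P=1 W=1 U=1 S=0
  [1] read 0x26 idx=21: raw=0x28007 flags P=1 W=1 U=1 S=0
  [2] read 0x28 idx=16: raw=0x2A007 flags P=1 W=1 U=1 S=0
  [3] read 0x2A idx=6: raw=0x2C007 flags P=1 W=1 U=1 S=0
  ✓ 0x2CFB9  — 4 lookups
#3 VA=0xF0542006FB9 (r,kernel):
  TLB hit vpn=0xF0542006 → PA=0x2CFB9
#4 VA=0xA0582A1D138 (r,kernel):
  TLB hit vpn=0xA0582A1D → PA=0x20138
#5 VA=0x600000006FF (r,kernel):
  [0] read 0x13 idx=12: raw=0x2F087 flags P=1 W=1 U=1 S=1
  ✓ 0x2F6FF (huge @L0)  — 1 lookups
#6 VA=0xD8000000A5A (r,kernel):
  [0] read 0x13 idx=27: raw=0x30087 flags P=1 W=1 U=1 S=1
  ✓ 0x30A5A (huge @L0)  — 1 lookups
#7 VA=0x786C1E000BA (r,kernel):
  [0] read 0x13 idx=15: raw=0x34007 flags P=1 W=1 U=1 S=0
  [1] read 0x34 idx=27: raw=0x38007 flags P=1 W=1 U=1 S=0
  [2] read 0x38 idx=15: raw=0x7F000 flags P=0 W=0 U=0 S=0
  → PAGE_NOT_PRESENT  (3 entries read)

TLB: [["0xA0582A1D", "0x20"], ["0x60000000", "0x2F"], ["0xD8000000", "0x30"]]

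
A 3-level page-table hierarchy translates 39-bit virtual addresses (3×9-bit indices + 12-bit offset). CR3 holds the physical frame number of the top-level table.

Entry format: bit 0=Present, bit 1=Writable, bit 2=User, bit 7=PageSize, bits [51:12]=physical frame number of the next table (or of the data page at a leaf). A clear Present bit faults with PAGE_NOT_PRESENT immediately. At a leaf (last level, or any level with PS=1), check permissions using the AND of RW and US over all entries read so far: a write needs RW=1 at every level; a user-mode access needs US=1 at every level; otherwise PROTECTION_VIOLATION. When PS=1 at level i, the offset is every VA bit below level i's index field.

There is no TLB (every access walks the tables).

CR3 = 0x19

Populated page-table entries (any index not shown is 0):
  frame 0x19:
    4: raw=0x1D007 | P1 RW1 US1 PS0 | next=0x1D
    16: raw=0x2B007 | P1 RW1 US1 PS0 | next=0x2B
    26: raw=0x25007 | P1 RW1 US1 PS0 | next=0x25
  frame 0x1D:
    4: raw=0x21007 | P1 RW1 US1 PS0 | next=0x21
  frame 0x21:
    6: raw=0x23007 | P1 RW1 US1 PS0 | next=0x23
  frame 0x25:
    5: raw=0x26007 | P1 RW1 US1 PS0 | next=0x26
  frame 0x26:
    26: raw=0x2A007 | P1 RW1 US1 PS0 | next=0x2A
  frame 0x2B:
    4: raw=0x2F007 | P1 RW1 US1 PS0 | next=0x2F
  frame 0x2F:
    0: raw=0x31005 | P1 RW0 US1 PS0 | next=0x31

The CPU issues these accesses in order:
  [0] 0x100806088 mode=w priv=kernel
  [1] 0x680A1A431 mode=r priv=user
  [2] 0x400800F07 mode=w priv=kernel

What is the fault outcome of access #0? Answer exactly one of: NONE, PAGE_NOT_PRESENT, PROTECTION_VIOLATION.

Walk each access:
#0 VA=0x100806088 (w,kernel):
  L0: frame=0x19 idx=4 entry=0x1D007 [P=1 RW=1 US=1 PS=0]
  L1: frame=0x1D idx=4 entry=0x21007 [P=1 RW=1 US=1 PS=0]
  L2: frame=0x21 idx=6 entry=0x23007 [P=1 RW=1 US=1 PS=0]
  ⇒ phys 0x23088  [3 reads]
#1 VA=0x680A1A431 (r,user):
  L0: frame=0x19 idx=26 entry=0x25007 [P=1 RW=1 US=1 PS=0]
  L1: frame=0x25 idx=5 entry=0x26007 [P=1 RW=1 US=1 PS=0]
  L2: frame=0x26 idx=26 entry=0x2A007 [P=1 RW=1 US=1 PS=0]
  ⇒ phys 0x2A431  [3 reads]
#2 VA=0x400800F07 (w,kernel):
  L0: frame=0x19 idx=16 entry=0x2B007 [P=1 RW=1 US=1 PS=0]
  L1: frame=0x2B idx=4 entry=0x2F007 [P=1 RW=1 US=1 PS=0]
  L2: frame=0x2F idx=0 entry=0x31005 [P=1 RW=0 US=1 PS=0]
  ⇒ fault: PROTECTION_VIOLATION  — 3 lookups

Access #0 fault: NONE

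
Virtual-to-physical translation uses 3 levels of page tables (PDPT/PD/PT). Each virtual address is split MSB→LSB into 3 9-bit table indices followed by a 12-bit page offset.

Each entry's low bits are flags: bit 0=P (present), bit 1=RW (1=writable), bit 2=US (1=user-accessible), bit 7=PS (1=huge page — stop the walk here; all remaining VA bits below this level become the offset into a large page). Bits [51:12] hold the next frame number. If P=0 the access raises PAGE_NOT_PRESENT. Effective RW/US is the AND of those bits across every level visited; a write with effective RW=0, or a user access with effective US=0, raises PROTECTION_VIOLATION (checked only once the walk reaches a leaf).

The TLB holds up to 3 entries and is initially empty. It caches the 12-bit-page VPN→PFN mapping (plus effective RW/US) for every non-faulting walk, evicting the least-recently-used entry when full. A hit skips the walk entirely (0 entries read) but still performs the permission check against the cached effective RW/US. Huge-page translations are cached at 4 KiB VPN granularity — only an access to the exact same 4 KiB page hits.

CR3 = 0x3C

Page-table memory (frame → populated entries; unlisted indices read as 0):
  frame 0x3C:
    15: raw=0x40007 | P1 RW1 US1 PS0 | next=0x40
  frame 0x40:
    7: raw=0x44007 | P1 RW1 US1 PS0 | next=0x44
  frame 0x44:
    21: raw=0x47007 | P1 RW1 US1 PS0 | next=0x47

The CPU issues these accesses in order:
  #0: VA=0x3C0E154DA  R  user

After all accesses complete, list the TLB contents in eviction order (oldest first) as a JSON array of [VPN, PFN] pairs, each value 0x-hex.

Trace:
#0 VA=0x3C0E154DA (r,user):
  lvl0: tbl 0x3C, slot 15 ⇒ 0x40007 (P1/RW1/US1/PS0)
  lvl1: tbl 0x40, slot 7 ⇒ 0x44007 (P1/RW1/US1/PS0)
  lvl2: tbl 0x44, slot 21 ⇒ 0x47007 (P1/RW1/US1/PS0)
  ⇒ phys 0x474DA  [3 reads]

TLB: [["0x3C0E15", "0x47"]]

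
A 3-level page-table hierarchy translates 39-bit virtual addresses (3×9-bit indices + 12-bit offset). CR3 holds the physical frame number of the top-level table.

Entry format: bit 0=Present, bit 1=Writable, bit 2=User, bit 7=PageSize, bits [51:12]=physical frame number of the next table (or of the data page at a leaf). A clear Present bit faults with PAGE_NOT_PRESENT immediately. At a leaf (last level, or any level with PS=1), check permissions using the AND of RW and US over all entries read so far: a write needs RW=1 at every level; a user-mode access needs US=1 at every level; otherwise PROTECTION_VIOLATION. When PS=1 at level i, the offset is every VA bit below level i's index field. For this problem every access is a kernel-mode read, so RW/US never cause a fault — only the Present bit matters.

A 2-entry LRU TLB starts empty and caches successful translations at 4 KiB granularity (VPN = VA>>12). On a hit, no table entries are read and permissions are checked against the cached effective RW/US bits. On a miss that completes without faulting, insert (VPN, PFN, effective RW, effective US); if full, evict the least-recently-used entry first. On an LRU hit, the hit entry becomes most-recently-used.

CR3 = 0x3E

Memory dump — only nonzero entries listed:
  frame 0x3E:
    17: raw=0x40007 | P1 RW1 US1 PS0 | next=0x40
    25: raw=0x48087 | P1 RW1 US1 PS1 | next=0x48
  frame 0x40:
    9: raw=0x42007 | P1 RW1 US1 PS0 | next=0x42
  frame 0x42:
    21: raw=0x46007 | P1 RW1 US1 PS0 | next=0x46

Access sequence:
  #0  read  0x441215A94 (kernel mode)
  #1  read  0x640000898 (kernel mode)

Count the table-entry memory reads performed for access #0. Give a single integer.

Walk each access:
#0 VA=0x441215A94 (r,kernel):
  L0: frame=0x3E idx=17 entry=0x40007 [P=1 RW=1 US=1 PS=0]
  L1: frame=0x40 idx=9 entry=0x42007 [P=1 RW=1 US=1 PS=0]
  L2: frame=0x42 idx=21 entry=0x46007 [P=1 RW=1 US=1 PS=0]
  ⇒ phys 0x46A94  [3 reads]
#1 VA=0x640000898 (r,kernel):
  L0: frame=0x3E idx=25 entry=0x48087 [P=1 RW=1 US=1 PS=1]
  ⇒ phys 0x48898 (huge @L0)  [1 reads]

Entries read for #0: 3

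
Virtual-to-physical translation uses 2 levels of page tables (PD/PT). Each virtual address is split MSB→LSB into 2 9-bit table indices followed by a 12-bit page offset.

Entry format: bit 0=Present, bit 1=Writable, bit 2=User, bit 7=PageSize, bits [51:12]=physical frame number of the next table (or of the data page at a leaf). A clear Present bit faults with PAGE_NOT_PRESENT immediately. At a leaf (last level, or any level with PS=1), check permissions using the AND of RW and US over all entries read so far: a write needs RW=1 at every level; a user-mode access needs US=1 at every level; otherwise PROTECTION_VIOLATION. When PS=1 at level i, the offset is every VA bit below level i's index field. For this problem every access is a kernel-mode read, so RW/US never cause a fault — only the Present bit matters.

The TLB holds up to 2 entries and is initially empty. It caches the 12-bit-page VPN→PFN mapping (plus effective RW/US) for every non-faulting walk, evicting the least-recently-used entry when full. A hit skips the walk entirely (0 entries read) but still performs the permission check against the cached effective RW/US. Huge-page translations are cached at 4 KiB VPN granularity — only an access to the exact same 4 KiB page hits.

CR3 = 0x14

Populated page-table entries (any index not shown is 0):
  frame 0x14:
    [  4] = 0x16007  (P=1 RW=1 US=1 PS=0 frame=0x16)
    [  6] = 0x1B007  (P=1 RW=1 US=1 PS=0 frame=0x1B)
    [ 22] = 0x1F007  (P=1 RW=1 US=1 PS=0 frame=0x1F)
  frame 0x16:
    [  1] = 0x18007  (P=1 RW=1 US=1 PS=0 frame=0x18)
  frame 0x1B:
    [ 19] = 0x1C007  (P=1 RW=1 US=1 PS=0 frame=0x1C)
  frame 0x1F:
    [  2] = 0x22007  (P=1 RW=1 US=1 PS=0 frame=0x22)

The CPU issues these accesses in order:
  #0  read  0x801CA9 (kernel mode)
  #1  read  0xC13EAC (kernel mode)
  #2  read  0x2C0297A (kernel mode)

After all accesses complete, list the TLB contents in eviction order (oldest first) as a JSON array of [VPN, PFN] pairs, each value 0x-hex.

Trace:
#0 VA=0x801CA9 (r,kernel):
  L0: frame=0x14 idx=4 entry=0x16007 [P=1 RW=1 US=1 PS=0]
  L1: frame=0x16 idx=1 entry=0x18007 [P=1 RW=1 US=1 PS=0]
  → PA=0x18CA9  (2 entries read)
#1 VA=0xC13EAC (r,kernel):
  L0: frame=0x14 idx=6 entry=0x1B007 [P=1 RW=1 US=1 PS=0]
  L1: frame=0x1B idx=19 entry=0x1C007 [P=1 RW=1 US=1 PS=0]
  → PA=0x1CEAC  (2 entries read)
#2 VA=0x2C0297A (r,kernel):
  L0: frame=0x14 idx=22 entry=0x1F007 [P=1 RW=1 US=1 PS=0]
  L1: frame=0x1F idx=2 entry=0x22007 [P=1 RW=1 US=1 PS=0]
  → PA=0x2297A  (2 entries read)

TLB: [["0xC13", "0x1C"], ["0x2C02", "0x22"]]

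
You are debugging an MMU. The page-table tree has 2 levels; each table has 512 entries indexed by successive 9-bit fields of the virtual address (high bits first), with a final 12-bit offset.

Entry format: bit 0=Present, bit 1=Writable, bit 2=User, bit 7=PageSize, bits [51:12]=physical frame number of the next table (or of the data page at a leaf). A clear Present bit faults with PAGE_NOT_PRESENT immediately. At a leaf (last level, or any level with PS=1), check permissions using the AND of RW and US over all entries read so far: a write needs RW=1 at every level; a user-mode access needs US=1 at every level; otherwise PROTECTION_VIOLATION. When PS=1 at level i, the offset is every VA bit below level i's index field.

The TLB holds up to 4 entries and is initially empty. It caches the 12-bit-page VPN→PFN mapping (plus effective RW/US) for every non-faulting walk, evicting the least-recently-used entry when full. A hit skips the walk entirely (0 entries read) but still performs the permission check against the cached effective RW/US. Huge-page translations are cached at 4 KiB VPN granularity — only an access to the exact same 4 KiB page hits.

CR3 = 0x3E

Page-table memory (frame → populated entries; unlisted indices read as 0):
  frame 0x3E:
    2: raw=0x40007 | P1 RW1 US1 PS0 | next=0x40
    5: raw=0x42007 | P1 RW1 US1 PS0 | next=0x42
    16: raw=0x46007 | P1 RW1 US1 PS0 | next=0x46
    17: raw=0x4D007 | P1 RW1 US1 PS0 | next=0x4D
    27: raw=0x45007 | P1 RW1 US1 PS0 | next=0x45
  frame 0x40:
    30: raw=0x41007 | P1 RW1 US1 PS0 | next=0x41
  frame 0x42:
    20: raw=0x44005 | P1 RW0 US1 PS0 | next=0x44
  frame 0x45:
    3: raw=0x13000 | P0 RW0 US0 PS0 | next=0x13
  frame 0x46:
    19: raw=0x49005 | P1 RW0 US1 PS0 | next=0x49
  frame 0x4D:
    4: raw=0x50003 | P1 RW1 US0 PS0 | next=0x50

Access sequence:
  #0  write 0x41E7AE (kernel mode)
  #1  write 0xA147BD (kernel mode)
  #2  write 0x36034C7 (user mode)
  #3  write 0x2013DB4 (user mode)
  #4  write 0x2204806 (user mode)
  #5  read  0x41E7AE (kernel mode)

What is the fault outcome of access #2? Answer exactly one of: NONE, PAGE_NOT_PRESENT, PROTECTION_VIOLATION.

Trace:
#0 VA=0x41E7AE (w,kernel):
  [0] read 0x3E idx=2: raw=0x40007 flags P=1 W=1 U=1 S=0
  [1] read 0x40 idx=30: raw=0x41007 flags P=1 W=1 U=1 S=0
  ✓ 0x417AE  — 2 lookups
#1 VA=0xA147BD (w,kernel):
  [0] read 0x3E idx=5: raw=0x42007 flags P=1 W=1 U=1 S=0
  [1] read 0x42 idx=20: raw=0x44005 flags P=1 W=0 U=1 S=0
  ✗ PROTECTION_VIOLATION  [2 reads]
#2 VA=0x36034C7 (w,user):
  [0] read 0x3E idx=27: raw=0x45007 flags P=1 W=1 U=1 S=0
  [1] read 0x45 idx=3: raw=0x13000 flags P=0 W=0 U=0 S=0
  ✗ PAGE_NOT_PRESENT  [2 reads]
#3 VA=0x2013DB4 (w,user):
  [0] read 0x3E idx=16: raw=0x46007 flags P=1 W=1 U=1 S=0
  [1] read 0x46 idx=19: raw=0x49005 flags P=1 W=0 U=1 S=0
  ✗ PROTECTION_VIOLATION  [2 reads]
#4 VA=0x2204806 (w,user):
  [0] read 0x3E idx=17: raw=0x4D007 flags P=1 W=1 U=1 S=0
  [1] read 0x4D idx=4: raw=0x50003 flags P=1 W=1 U=0 S=0
  ✗ PROTECTION_VIOLATION  [2 reads]
#5 VA=0x41E7AE (r,kernel):
  TLB hit vpn=0x41E → PA=0x417AE

Access #2 fault: PAGE_NOT_PRESENT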